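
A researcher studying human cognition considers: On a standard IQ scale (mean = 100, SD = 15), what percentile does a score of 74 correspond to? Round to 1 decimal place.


z = (IQ - mean) / SD
z = (74 - 100) / 15 = -1.7333
Percentile = Phi(-1.7333) * 100
Phi(-1.7333) = 0.041521
= 4.2


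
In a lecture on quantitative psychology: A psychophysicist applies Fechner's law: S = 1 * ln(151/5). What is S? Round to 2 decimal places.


S = 1 * ln(151/5)
I/I0 = 30.2
ln(30.2) = 3.4078
S = 1 * 3.4078
= 3.41


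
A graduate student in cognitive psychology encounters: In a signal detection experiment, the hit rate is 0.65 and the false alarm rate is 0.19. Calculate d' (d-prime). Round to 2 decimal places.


d' = z(HR) - z(FAR)
z(0.65) = 0.3853
z(0.19) = -0.8779
d' = 0.3853 - -0.8779
= 1.26


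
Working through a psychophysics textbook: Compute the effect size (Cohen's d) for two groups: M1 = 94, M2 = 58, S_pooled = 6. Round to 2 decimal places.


Cohen's d = (M1 - M2) / S_pooled
= (94 - 58) / 6
= 36 / 6
= 6.00


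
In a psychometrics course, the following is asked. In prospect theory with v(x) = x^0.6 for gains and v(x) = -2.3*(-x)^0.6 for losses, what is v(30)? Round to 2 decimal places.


Since x = 30 >= 0, use v(x) = x^0.6
30^0.6 = 7.6961
v(30) = 7.70


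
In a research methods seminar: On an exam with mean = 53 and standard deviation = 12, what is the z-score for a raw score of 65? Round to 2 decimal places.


z = (X - mu) / sigma
= (65 - 53) / 12
= 12 / 12
= 1.00


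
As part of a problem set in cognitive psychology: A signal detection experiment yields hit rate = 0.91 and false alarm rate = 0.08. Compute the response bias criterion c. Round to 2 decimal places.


c = -0.5 * (z(HR) + z(FAR))
z(0.91) = 1.3408
z(0.08) = -1.4051
c = -0.5 * (1.3408 + -1.4051)
= -0.5 * -0.0643
= 0.03


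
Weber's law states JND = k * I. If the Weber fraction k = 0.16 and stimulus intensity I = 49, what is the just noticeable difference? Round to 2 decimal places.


JND = k * I
JND = 0.16 * 49
= 7.84


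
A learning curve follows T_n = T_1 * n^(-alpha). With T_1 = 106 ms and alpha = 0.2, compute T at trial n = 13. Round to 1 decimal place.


T_n = 106 * 13^(-0.2)
13^(-0.2) = 0.598703
T_n = 106 * 0.598703
= 63.5 ms


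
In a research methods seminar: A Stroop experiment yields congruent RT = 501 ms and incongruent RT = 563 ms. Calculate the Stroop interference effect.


Stroop effect = RT(incongruent) - RT(congruent)
= 563 - 501
= 62 ms


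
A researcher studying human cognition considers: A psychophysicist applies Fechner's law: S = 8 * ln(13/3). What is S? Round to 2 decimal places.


S = 8 * ln(13/3)
I/I0 = 4.333333
ln(4.333333) = 1.4663
S = 8 * 1.4663
= 11.73


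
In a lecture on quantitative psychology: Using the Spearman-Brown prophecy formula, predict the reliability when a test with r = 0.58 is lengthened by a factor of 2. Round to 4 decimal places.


r_new = n*r / (1 + (n-1)*r)
Numerator = 2 * 0.58 = 1.16
Denominator = 1 + 1 * 0.58 = 1.58
r_new = 1.16 / 1.58
= 0.7342


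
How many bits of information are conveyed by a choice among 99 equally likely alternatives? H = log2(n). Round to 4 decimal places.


H = log2(n)
H = log2(99)
= 6.6294


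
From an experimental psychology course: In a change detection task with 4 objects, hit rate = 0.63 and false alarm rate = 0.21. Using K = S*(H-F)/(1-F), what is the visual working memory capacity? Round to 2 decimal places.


K = S * (H - F) / (1 - F)
H - F = 0.42
1 - F = 0.79
K = 4 * 0.42 / 0.79
= 2.13


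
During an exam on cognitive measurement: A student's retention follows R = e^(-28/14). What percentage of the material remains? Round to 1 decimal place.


R = e^(-t/S)
-t/S = -28/14 = -2.0
R = e^(-2.0) = 0.135335
Percentage = 0.135335 * 100
= 13.5


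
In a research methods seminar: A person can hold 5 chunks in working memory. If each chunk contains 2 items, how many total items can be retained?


Total items = chunks * items_per_chunk
= 5 * 2
= 10


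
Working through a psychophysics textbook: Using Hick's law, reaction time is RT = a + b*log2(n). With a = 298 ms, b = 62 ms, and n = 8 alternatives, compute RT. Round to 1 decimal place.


RT = 298 + 62 * log2(8)
log2(8) = 3.0
RT = 298 + 62 * 3.0
= 298 + 186.0
= 484.0 ms


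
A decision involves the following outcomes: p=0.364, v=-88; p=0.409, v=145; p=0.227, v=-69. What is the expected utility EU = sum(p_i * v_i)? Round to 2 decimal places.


EU = sum(p_i * v_i)
0.364 * -88 = -32.032
0.409 * 145 = 59.305
0.227 * -69 = -15.663
EU = -32.032 + 59.305 + -15.663
= 11.61


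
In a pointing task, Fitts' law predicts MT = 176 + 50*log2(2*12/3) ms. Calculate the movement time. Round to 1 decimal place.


MT = 176 + 50 * log2(2*12/3)
2D/W = 8.0
log2(8.0) = 3.0
MT = 176 + 50 * 3.0
= 326.0 ms


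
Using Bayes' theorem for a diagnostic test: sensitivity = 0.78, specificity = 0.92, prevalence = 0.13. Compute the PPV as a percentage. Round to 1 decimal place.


PPV = (sens * prev) / (sens * prev + (1-spec) * (1-prev))
Numerator = 0.78 * 0.13 = 0.1014
P(positive and no disease) = (1 - spec) * (1 - prev) = (1 - 0.92) * (1 - 0.13) = 0.0696
Denominator = 0.1014 + 0.0696 = 0.171
PPV = 0.1014 / 0.171 = 0.592982
As percentage = 59.3


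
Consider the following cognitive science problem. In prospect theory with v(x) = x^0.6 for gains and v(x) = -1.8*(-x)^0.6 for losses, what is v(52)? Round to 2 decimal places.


Since x = 52 >= 0, use v(x) = x^0.6
52^0.6 = 10.7054
v(52) = 10.71


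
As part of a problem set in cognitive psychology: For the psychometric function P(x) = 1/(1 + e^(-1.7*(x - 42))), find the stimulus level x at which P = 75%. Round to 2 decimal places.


At P = 0.75: 0.75 = 1/(1 + e^(-k*(x-x0)))
Solving: e^(-k*(x-x0)) = 1/3
x = x0 + ln(3)/k
ln(3) = 1.0986
x = 42 + 1.0986/1.7
= 42 + 0.6462
= 42.65


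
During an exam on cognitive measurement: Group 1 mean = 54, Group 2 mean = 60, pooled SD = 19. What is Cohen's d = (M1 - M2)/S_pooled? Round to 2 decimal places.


Cohen's d = (M1 - M2) / S_pooled
= (54 - 60) / 19
= -6 / 19
= -0.32


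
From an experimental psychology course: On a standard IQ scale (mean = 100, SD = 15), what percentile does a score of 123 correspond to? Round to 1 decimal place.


z = (IQ - mean) / SD
z = (123 - 100) / 15 = 1.5333
Percentile = Phi(1.5333) * 100
Phi(1.5333) = 0.937399
= 93.7


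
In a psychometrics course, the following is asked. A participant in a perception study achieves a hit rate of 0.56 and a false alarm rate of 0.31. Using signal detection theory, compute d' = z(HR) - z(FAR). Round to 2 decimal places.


d' = z(HR) - z(FAR)
z(0.56) = 0.151
z(0.31) = -0.4959
d' = 0.151 - -0.4959
= 0.65


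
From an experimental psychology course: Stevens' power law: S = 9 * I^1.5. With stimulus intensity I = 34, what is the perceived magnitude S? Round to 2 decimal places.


S = 9 * 34^1.5
34^1.5 = 198.2524
S = 9 * 198.2524
= 1784.27


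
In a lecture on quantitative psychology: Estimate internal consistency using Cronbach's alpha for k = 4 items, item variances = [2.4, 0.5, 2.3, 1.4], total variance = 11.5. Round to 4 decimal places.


alpha = (k/(k-1)) * (1 - sum(s_i^2)/s_total^2)
sum(item variances) = 6.6
k/(k-1) = 4/3 = 1.333333
1 - 6.6/11.5 = 1 - 0.573913 = 0.426087
alpha = 1.333333 * 0.426087
= 0.5681


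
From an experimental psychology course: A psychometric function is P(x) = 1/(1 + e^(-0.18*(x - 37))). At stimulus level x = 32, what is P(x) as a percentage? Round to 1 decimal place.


P(x) = 1/(1 + e^(-0.18*(32 - 37)))
Exponent = -0.18 * -5 = 0.9
e^(0.9) = 2.459603
P = 1/(1 + 2.459603) = 0.289051
Percentage = 28.9


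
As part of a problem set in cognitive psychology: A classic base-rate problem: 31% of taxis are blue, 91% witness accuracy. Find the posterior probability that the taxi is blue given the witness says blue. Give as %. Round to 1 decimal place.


P(blue | says blue) = P(says blue | blue)*P(blue) / [P(says blue | blue)*P(blue) + P(says blue | not blue)*P(not blue)]
Numerator = 0.91 * 0.31 = 0.2821
False identification = 0.09 * 0.69 = 0.0621
P = 0.2821 / (0.2821 + 0.0621)
= 0.2821 / 0.3442
As percentage = 82.0


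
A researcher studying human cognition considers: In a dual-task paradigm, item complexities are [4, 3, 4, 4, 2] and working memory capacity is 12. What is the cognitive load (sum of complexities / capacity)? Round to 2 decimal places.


Total complexity = 4 + 3 + 4 + 4 + 2 = 17
Load = total / capacity = 17 / 12
= 1.42


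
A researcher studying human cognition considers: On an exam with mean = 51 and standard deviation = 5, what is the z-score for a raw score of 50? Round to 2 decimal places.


z = (X - mu) / sigma
= (50 - 51) / 5
= -1 / 5
= -0.20


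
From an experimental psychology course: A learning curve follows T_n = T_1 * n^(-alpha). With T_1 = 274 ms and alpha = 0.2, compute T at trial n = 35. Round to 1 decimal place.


T_n = 274 * 35^(-0.2)
35^(-0.2) = 0.491119
T_n = 274 * 0.491119
= 134.6 ms


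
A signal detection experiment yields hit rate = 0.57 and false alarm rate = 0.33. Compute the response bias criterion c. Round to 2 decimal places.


c = -0.5 * (z(HR) + z(FAR))
z(0.57) = 0.1764
z(0.33) = -0.4399
c = -0.5 * (0.1764 + -0.4399)
= -0.5 * -0.2635
= 0.13


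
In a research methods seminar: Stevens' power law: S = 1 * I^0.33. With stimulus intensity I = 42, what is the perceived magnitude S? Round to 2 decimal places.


S = 1 * 42^0.33
42^0.33 = 3.433
S = 1 * 3.433
= 3.43


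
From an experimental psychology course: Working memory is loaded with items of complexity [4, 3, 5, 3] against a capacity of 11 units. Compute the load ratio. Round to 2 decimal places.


Total complexity = 4 + 3 + 5 + 3 = 15
Load = total / capacity = 15 / 11
= 1.36


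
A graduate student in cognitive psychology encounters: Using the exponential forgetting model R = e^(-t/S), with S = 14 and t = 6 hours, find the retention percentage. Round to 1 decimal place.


R = e^(-t/S)
-t/S = -6/14 = -0.428571
R = e^(-0.428571) = 0.651439
Percentage = 0.651439 * 100
= 65.1


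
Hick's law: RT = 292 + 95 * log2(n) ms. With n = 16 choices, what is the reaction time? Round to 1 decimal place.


RT = 292 + 95 * log2(16)
log2(16) = 4.0
RT = 292 + 95 * 4.0
= 292 + 380.0
= 672.0 ms


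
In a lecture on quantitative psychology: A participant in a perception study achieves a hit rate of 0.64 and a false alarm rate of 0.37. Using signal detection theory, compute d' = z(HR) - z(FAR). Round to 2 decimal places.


d' = z(HR) - z(FAR)
z(0.64) = 0.3585
z(0.37) = -0.3319
d' = 0.3585 - -0.3319
= 0.69


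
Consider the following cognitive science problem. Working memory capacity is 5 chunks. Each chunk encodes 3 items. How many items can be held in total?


Total items = chunks * items_per_chunk
= 5 * 3
= 15


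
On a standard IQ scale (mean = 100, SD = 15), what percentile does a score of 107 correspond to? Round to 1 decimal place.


z = (IQ - mean) / SD
z = (107 - 100) / 15 = 0.4667
Percentile = Phi(0.4667) * 100
Phi(0.4667) = 0.679643
= 68.0


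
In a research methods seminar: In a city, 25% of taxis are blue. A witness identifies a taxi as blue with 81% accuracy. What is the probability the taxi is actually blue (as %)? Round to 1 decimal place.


P(blue | says blue) = P(says blue | blue)*P(blue) / [P(says blue | blue)*P(blue) + P(says blue | not blue)*P(not blue)]
Numerator = 0.81 * 0.25 = 0.2025
False identification = 0.19 * 0.75 = 0.1425
P = 0.2025 / (0.2025 + 0.1425)
= 0.2025 / 0.345
As percentage = 58.7


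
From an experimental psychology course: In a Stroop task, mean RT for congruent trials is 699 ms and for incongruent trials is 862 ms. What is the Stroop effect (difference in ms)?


Stroop effect = RT(incongruent) - RT(congruent)
= 862 - 699
= 163 ms


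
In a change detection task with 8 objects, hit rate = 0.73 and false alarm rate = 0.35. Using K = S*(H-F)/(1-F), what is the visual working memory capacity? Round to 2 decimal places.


K = S * (H - F) / (1 - F)
H - F = 0.38
1 - F = 0.65
K = 8 * 0.38 / 0.65
= 4.68


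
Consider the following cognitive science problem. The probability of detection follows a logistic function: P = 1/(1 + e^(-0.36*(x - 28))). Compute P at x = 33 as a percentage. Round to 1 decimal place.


P(x) = 1/(1 + e^(-0.36*(33 - 28)))
Exponent = -0.36 * 5 = -1.8
e^(-1.8) = 0.165299
P = 1/(1 + 0.165299) = 0.858149
Percentage = 85.8


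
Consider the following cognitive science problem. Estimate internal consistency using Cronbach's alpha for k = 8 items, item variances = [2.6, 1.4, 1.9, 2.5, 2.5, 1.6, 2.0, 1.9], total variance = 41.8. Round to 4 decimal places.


alpha = (k/(k-1)) * (1 - sum(s_i^2)/s_total^2)
sum(item variances) = 16.4
k/(k-1) = 8/7 = 1.142857
1 - 16.4/41.8 = 1 - 0.392344 = 0.607656
alpha = 1.142857 * 0.607656
= 0.6945


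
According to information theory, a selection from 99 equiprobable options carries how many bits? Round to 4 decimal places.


H = log2(n)
H = log2(99)
= 6.6294


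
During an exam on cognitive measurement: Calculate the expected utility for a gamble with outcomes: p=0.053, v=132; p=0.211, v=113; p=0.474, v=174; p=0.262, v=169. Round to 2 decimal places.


EU = sum(p_i * v_i)
0.053 * 132 = 6.996
0.211 * 113 = 23.843
0.474 * 174 = 82.476
0.262 * 169 = 44.278
EU = 6.996 + 23.843 + 82.476 + 44.278
= 157.59


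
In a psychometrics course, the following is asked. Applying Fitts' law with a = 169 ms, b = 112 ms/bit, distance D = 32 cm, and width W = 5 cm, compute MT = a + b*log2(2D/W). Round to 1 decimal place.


MT = 169 + 112 * log2(2*32/5)
2D/W = 12.8
log2(12.8) = 3.6781
MT = 169 + 112 * 3.6781
= 580.9 ms


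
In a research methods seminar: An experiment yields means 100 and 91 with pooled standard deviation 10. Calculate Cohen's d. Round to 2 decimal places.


Cohen's d = (M1 - M2) / S_pooled
= (100 - 91) / 10
= 9 / 10
= 0.90


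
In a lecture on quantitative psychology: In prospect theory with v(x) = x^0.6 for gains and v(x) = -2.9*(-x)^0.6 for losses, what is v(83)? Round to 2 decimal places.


Since x = 83 >= 0, use v(x) = x^0.6
83^0.6 = 14.1725
v(83) = 14.17


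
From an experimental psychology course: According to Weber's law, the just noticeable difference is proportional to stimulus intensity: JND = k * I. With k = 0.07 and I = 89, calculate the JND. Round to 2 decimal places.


JND = k * I
JND = 0.07 * 89
= 6.23


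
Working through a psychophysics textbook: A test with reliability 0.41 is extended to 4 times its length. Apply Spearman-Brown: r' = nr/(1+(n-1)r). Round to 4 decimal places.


r_new = n*r / (1 + (n-1)*r)
Numerator = 4 * 0.41 = 1.64
Denominator = 1 + 3 * 0.41 = 2.23
r_new = 1.64 / 2.23
= 0.7354


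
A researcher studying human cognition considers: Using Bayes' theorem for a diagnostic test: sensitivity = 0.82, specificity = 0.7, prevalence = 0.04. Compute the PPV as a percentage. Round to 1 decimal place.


PPV = (sens * prev) / (sens * prev + (1-spec) * (1-prev))
Numerator = 0.82 * 0.04 = 0.0328
P(positive and no disease) = (1 - spec) * (1 - prev) = (1 - 0.7) * (1 - 0.04) = 0.288
Denominator = 0.0328 + 0.288 = 0.3208
PPV = 0.0328 / 0.3208 = 0.102244
As percentage = 10.2


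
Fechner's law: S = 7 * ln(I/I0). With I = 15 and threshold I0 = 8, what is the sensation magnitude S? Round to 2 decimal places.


S = 7 * ln(15/8)
I/I0 = 1.875
ln(1.875) = 0.6286
S = 7 * 0.6286
= 4.40


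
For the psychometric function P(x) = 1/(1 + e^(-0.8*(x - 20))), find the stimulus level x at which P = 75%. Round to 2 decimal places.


At P = 0.75: 0.75 = 1/(1 + e^(-k*(x-x0)))
Solving: e^(-k*(x-x0)) = 1/3
x = x0 + ln(3)/k
ln(3) = 1.0986
x = 20 + 1.0986/0.8
= 20 + 1.3732
= 21.37


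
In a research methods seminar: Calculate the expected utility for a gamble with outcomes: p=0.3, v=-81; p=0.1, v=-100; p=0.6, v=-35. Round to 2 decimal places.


EU = sum(p_i * v_i)
0.3 * -81 = -24.3
0.1 * -100 = -10.0
0.6 * -35 = -21.0
EU = -24.3 + -10.0 + -21.0
= -55.30


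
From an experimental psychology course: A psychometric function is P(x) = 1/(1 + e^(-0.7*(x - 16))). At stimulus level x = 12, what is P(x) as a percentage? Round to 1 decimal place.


P(x) = 1/(1 + e^(-0.7*(12 - 16)))
Exponent = -0.7 * -4 = 2.8
e^(2.8) = 16.444647
P = 1/(1 + 16.444647) = 0.057324
Percentage = 5.7


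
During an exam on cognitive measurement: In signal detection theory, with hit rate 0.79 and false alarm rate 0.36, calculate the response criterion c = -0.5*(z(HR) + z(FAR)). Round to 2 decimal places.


c = -0.5 * (z(HR) + z(FAR))
z(0.79) = 0.8064
z(0.36) = -0.3585
c = -0.5 * (0.8064 + -0.3585)
= -0.5 * 0.4479
= -0.22


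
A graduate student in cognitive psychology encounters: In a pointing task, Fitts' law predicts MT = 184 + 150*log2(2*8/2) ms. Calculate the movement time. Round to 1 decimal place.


MT = 184 + 150 * log2(2*8/2)
2D/W = 8.0
log2(8.0) = 3.0
MT = 184 + 150 * 3.0
= 634.0 ms


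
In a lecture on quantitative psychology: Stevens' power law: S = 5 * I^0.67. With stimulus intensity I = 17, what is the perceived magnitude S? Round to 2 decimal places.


S = 5 * 17^0.67
17^0.67 = 6.6742
S = 5 * 6.6742
= 33.37


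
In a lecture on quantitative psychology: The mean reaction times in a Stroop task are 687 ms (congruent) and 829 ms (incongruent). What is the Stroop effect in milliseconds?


Stroop effect = RT(incongruent) - RT(congruent)
= 829 - 687
= 142 ms


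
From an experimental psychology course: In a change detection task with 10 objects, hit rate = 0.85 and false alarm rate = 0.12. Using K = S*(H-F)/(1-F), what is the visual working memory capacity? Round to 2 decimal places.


K = S * (H - F) / (1 - F)
H - F = 0.73
1 - F = 0.88
K = 10 * 0.73 / 0.88
= 8.30


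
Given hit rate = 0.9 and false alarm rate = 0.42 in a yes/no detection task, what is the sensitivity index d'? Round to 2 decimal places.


d' = z(HR) - z(FAR)
z(0.9) = 1.2816
z(0.42) = -0.2019
d' = 1.2816 - -0.2019
= 1.48


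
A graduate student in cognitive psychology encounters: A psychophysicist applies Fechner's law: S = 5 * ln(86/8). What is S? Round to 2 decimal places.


S = 5 * ln(86/8)
I/I0 = 10.75
ln(10.75) = 2.3749
S = 5 * 2.3749
= 11.87


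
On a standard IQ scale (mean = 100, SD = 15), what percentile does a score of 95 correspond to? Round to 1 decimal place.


z = (IQ - mean) / SD
z = (95 - 100) / 15 = -0.3333
Percentile = Phi(-0.3333) * 100
Phi(-0.3333) = 0.369454
= 36.9


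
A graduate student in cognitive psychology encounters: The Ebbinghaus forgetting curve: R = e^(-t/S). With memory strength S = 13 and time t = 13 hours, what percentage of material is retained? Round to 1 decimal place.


R = e^(-t/S)
-t/S = -13/13 = -1.0
R = e^(-1.0) = 0.367879
Percentage = 0.367879 * 100
= 36.8


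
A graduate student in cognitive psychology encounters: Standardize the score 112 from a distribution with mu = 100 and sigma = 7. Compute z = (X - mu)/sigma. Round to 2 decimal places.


z = (X - mu) / sigma
= (112 - 100) / 7
= 12 / 7
= 1.71


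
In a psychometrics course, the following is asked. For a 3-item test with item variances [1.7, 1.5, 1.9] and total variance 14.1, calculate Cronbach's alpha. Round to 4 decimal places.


alpha = (k/(k-1)) * (1 - sum(s_i^2)/s_total^2)
sum(item variances) = 5.1
k/(k-1) = 3/2 = 1.5
1 - 5.1/14.1 = 1 - 0.361702 = 0.638298
alpha = 1.5 * 0.638298
= 0.9574


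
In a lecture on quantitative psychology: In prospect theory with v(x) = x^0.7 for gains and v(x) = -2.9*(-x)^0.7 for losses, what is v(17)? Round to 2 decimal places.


Since x = 17 >= 0, use v(x) = x^0.7
17^0.7 = 7.2663
v(17) = 7.27


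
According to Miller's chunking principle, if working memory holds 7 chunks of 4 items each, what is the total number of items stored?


Total items = chunks * items_per_chunk
= 7 * 4
= 28


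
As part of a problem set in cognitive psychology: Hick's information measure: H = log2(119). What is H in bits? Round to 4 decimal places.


H = log2(n)
H = log2(119)
= 6.8948


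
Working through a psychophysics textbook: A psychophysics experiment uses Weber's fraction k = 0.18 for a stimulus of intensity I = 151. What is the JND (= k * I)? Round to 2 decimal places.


JND = k * I
JND = 0.18 * 151
= 27.18


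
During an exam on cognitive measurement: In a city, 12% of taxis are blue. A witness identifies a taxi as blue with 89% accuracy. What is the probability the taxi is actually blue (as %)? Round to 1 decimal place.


P(blue | says blue) = P(says blue | blue)*P(blue) / [P(says blue | blue)*P(blue) + P(says blue | not blue)*P(not blue)]
Numerator = 0.89 * 0.12 = 0.1068
False identification = 0.11 * 0.88 = 0.0968
P = 0.1068 / (0.1068 + 0.0968)
= 0.1068 / 0.2036
As percentage = 52.5


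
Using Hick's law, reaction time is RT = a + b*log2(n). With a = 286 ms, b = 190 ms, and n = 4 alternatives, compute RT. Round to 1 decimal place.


RT = 286 + 190 * log2(4)
log2(4) = 2.0
RT = 286 + 190 * 2.0
= 286 + 380.0
= 666.0 ms


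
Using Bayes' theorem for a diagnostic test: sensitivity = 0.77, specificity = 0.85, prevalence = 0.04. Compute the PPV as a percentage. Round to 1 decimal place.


PPV = (sens * prev) / (sens * prev + (1-spec) * (1-prev))
Numerator = 0.77 * 0.04 = 0.0308
P(positive and no disease) = (1 - spec) * (1 - prev) = (1 - 0.85) * (1 - 0.04) = 0.144
Denominator = 0.0308 + 0.144 = 0.1748
PPV = 0.0308 / 0.1748 = 0.176201
As percentage = 17.6


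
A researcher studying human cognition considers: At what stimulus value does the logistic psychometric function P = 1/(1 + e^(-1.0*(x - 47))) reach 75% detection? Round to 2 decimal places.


At P = 0.75: 0.75 = 1/(1 + e^(-k*(x-x0)))
Solving: e^(-k*(x-x0)) = 1/3
x = x0 + ln(3)/k
ln(3) = 1.0986
x = 47 + 1.0986/1.0
= 47 + 1.0986
= 48.10


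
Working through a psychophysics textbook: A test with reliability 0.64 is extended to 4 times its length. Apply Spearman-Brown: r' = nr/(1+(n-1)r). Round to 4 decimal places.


r_new = n*r / (1 + (n-1)*r)
Numerator = 4 * 0.64 = 2.56
Denominator = 1 + 3 * 0.64 = 2.92
r_new = 2.56 / 2.92
= 0.8767


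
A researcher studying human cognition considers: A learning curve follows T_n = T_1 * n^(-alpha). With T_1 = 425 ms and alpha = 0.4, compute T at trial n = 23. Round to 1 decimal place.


T_n = 425 * 23^(-0.4)
23^(-0.4) = 0.285305
T_n = 425 * 0.285305
= 121.3 ms


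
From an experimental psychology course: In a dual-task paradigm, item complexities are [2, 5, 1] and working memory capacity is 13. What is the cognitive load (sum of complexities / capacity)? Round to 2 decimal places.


Total complexity = 2 + 5 + 1 = 8
Load = total / capacity = 8 / 13
= 0.62


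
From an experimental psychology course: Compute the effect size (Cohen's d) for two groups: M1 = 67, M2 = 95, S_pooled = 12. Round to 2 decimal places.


Cohen's d = (M1 - M2) / S_pooled
= (67 - 95) / 12
= -28 / 12
= -2.33


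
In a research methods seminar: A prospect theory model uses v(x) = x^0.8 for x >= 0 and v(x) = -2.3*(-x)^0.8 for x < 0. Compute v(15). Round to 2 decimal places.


Since x = 15 >= 0, use v(x) = x^0.8
15^0.8 = 8.7272
v(15) = 8.73


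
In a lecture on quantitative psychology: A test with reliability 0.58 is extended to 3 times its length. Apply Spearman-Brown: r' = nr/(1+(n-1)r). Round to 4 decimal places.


r_new = n*r / (1 + (n-1)*r)
Numerator = 3 * 0.58 = 1.74
Denominator = 1 + 2 * 0.58 = 2.16
r_new = 1.74 / 2.16
= 0.8056


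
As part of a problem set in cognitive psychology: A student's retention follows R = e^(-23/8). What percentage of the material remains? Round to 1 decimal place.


R = e^(-t/S)
-t/S = -23/8 = -2.875
R = e^(-2.875) = 0.056416
Percentage = 0.056416 * 100
= 5.6


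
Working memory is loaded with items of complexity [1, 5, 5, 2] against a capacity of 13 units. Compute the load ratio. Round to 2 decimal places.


Total complexity = 1 + 5 + 5 + 2 = 13
Load = total / capacity = 13 / 13
= 1.00


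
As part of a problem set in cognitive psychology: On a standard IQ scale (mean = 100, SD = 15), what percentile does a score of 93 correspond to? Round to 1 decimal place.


z = (IQ - mean) / SD
z = (93 - 100) / 15 = -0.4667
Percentile = Phi(-0.4667) * 100
Phi(-0.4667) = 0.320357
= 32.0


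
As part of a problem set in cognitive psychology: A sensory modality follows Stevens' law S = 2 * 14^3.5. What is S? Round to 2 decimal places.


S = 2 * 14^3.5
14^3.5 = 10267.1079
S = 2 * 10267.1079
= 20534.22


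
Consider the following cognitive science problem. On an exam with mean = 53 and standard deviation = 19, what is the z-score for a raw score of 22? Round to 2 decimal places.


z = (X - mu) / sigma
= (22 - 53) / 19
= -31 / 19
= -1.63


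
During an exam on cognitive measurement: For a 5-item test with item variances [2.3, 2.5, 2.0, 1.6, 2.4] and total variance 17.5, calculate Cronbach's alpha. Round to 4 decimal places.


alpha = (k/(k-1)) * (1 - sum(s_i^2)/s_total^2)
sum(item variances) = 10.8
k/(k-1) = 5/4 = 1.25
1 - 10.8/17.5 = 1 - 0.617143 = 0.382857
alpha = 1.25 * 0.382857
= 0.4786


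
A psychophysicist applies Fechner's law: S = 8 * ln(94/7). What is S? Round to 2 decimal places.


S = 8 * ln(94/7)
I/I0 = 13.428571
ln(13.428571) = 2.5974
S = 8 * 2.5974
= 20.78


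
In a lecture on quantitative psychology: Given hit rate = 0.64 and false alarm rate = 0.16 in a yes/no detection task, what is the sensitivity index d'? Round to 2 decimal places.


d' = z(HR) - z(FAR)
z(0.64) = 0.3585
z(0.16) = -0.9945
d' = 0.3585 - -0.9945
= 1.35


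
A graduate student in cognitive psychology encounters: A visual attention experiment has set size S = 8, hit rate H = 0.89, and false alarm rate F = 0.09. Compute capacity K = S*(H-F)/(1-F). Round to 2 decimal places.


K = S * (H - F) / (1 - F)
H - F = 0.8
1 - F = 0.91
K = 8 * 0.8 / 0.91
= 7.03


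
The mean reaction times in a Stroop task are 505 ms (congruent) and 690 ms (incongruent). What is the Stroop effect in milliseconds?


Stroop effect = RT(incongruent) - RT(congruent)
= 690 - 505
= 185 ms


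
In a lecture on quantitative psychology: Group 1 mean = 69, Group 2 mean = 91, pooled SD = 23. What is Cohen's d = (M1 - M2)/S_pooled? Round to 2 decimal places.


Cohen's d = (M1 - M2) / S_pooled
= (69 - 91) / 23
= -22 / 23
= -0.96


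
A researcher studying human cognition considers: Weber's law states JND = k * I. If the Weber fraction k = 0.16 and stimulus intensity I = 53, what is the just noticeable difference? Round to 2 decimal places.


JND = k * I
JND = 0.16 * 53
= 8.48


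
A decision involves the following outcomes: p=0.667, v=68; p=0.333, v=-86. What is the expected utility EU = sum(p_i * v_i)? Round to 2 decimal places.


EU = sum(p_i * v_i)
0.667 * 68 = 45.356
0.333 * -86 = -28.638
EU = 45.356 + -28.638
= 16.72


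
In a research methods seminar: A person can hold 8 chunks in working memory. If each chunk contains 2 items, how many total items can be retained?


Total items = chunks * items_per_chunk
= 8 * 2
= 16


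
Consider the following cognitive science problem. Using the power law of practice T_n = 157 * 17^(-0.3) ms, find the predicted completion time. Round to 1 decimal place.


T_n = 157 * 17^(-0.3)
17^(-0.3) = 0.42743
T_n = 157 * 0.42743
= 67.1 ms


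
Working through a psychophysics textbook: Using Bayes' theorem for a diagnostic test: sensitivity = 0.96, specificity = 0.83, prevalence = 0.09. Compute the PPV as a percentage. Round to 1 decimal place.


PPV = (sens * prev) / (sens * prev + (1-spec) * (1-prev))
Numerator = 0.96 * 0.09 = 0.0864
P(positive and no disease) = (1 - spec) * (1 - prev) = (1 - 0.83) * (1 - 0.09) = 0.1547
Denominator = 0.0864 + 0.1547 = 0.2411
PPV = 0.0864 / 0.2411 = 0.358358
As percentage = 35.8


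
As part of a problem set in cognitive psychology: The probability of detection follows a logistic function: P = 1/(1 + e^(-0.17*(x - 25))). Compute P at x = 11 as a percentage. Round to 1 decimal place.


P(x) = 1/(1 + e^(-0.17*(11 - 25)))
Exponent = -0.17 * -14 = 2.38
e^(2.38) = 10.804903
P = 1/(1 + 10.804903) = 0.084711
Percentage = 8.5


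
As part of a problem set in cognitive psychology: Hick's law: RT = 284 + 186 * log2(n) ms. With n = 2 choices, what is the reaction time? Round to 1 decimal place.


RT = 284 + 186 * log2(2)
log2(2) = 1.0
RT = 284 + 186 * 1.0
= 284 + 186.0
= 470.0 ms


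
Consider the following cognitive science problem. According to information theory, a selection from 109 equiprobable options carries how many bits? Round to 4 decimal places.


H = log2(n)
H = log2(109)
= 6.7682


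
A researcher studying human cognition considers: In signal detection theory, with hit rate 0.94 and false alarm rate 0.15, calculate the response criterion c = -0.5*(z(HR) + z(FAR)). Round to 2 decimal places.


c = -0.5 * (z(HR) + z(FAR))
z(0.94) = 1.5548
z(0.15) = -1.0364
c = -0.5 * (1.5548 + -1.0364)
= -0.5 * 0.5184
= -0.26


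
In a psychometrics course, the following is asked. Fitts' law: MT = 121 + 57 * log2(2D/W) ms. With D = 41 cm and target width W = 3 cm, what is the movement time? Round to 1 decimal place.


MT = 121 + 57 * log2(2*41/3)
2D/W = 27.333333
log2(27.333333) = 4.7726
MT = 121 + 57 * 4.7726
= 393.0 ms


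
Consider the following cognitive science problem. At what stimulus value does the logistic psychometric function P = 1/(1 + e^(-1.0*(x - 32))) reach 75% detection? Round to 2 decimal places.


At P = 0.75: 0.75 = 1/(1 + e^(-k*(x-x0)))
Solving: e^(-k*(x-x0)) = 1/3
x = x0 + ln(3)/k
ln(3) = 1.0986
x = 32 + 1.0986/1.0
= 32 + 1.0986
= 33.10


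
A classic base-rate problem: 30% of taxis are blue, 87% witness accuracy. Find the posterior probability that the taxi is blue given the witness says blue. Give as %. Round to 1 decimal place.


P(blue | says blue) = P(says blue | blue)*P(blue) / [P(says blue | blue)*P(blue) + P(says blue | not blue)*P(not blue)]
Numerator = 0.87 * 0.3 = 0.261
False identification = 0.13 * 0.7 = 0.091
P = 0.261 / (0.261 + 0.091)
= 0.261 / 0.352
As percentage = 74.1


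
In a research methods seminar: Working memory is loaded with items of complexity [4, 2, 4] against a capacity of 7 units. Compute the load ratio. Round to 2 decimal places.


Total complexity = 4 + 2 + 4 = 10
Load = total / capacity = 10 / 7
= 1.43


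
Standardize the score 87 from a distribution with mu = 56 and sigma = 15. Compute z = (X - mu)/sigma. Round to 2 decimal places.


z = (X - mu) / sigma
= (87 - 56) / 15
= 31 / 15
= 2.07


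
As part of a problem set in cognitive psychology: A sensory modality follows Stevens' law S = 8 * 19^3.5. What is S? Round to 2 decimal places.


S = 8 * 19^3.5
19^3.5 = 29897.6879
S = 8 * 29897.6879
= 239181.50


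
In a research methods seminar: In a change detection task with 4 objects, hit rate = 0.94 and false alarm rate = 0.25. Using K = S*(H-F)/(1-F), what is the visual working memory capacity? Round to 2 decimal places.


K = S * (H - F) / (1 - F)
H - F = 0.69
1 - F = 0.75
K = 4 * 0.69 / 0.75
= 3.68


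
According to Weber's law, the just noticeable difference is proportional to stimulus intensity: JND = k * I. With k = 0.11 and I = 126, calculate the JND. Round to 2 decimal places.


JND = k * I
JND = 0.11 * 126
= 13.86


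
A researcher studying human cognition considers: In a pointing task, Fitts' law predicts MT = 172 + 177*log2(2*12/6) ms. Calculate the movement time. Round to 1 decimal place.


MT = 172 + 177 * log2(2*12/6)
2D/W = 4.0
log2(4.0) = 2.0
MT = 172 + 177 * 2.0
= 526.0 ms


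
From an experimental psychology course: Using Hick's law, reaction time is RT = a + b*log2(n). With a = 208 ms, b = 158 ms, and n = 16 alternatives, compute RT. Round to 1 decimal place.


RT = 208 + 158 * log2(16)
log2(16) = 4.0
RT = 208 + 158 * 4.0
= 208 + 632.0
= 840.0 ms


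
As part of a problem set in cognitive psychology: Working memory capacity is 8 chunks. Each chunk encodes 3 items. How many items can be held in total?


Total items = chunks * items_per_chunk
= 8 * 3
= 24


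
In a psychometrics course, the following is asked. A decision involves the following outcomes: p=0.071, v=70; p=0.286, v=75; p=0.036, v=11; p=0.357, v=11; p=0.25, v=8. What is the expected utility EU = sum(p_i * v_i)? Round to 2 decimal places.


EU = sum(p_i * v_i)
0.071 * 70 = 4.97
0.286 * 75 = 21.45
0.036 * 11 = 0.396
0.357 * 11 = 3.927
0.25 * 8 = 2.0
EU = 4.97 + 21.45 + 0.396 + 3.927 + 2.0
= 32.74


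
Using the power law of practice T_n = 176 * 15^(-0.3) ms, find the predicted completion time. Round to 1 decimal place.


T_n = 176 * 15^(-0.3)
15^(-0.3) = 0.443785
T_n = 176 * 0.443785
= 78.1 ms


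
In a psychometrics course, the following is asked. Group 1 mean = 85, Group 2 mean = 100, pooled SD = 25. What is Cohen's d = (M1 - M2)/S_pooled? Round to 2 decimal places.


Cohen's d = (M1 - M2) / S_pooled
= (85 - 100) / 25
= -15 / 25
= -0.60


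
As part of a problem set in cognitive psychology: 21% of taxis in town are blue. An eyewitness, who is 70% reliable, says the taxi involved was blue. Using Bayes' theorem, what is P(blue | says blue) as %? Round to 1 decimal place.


P(blue | says blue) = P(says blue | blue)*P(blue) / [P(says blue | blue)*P(blue) + P(says blue | not blue)*P(not blue)]
Numerator = 0.7 * 0.21 = 0.147
False identification = 0.3 * 0.79 = 0.237
P = 0.147 / (0.147 + 0.237)
= 0.147 / 0.384
As percentage = 38.3


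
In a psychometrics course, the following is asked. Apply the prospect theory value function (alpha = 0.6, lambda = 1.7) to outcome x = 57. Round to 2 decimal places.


Since x = 57 >= 0, use v(x) = x^0.6
57^0.6 = 11.3116
v(57) = 11.31


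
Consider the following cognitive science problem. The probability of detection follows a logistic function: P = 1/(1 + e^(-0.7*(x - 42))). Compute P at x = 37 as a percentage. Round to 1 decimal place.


P(x) = 1/(1 + e^(-0.7*(37 - 42)))
Exponent = -0.7 * -5 = 3.5
e^(3.5) = 33.115452
P = 1/(1 + 33.115452) = 0.029312
Percentage = 2.9


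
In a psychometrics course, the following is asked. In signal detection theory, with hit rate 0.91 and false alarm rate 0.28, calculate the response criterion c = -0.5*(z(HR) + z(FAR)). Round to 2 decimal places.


c = -0.5 * (z(HR) + z(FAR))
z(0.91) = 1.3408
z(0.28) = -0.5828
c = -0.5 * (1.3408 + -0.5828)
= -0.5 * 0.758
= -0.38


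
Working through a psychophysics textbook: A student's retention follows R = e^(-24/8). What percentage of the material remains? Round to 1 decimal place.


R = e^(-t/S)
-t/S = -24/8 = -3.0
R = e^(-3.0) = 0.049787
Percentage = 0.049787 * 100
= 5.0


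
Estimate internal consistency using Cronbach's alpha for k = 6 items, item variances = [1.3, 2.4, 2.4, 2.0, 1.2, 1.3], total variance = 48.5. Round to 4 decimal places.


alpha = (k/(k-1)) * (1 - sum(s_i^2)/s_total^2)
sum(item variances) = 10.6
k/(k-1) = 6/5 = 1.2
1 - 10.6/48.5 = 1 - 0.218557 = 0.781443
alpha = 1.2 * 0.781443
= 0.9377


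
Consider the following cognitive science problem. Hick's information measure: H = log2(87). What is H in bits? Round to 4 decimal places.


H = log2(n)
H = log2(87)
= 6.4429


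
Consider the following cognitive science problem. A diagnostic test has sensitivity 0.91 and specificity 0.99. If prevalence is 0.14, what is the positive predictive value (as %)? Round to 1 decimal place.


PPV = (sens * prev) / (sens * prev + (1-spec) * (1-prev))
Numerator = 0.91 * 0.14 = 0.1274
P(positive and no disease) = (1 - spec) * (1 - prev) = (1 - 0.99) * (1 - 0.14) = 0.0086
Denominator = 0.1274 + 0.0086 = 0.136
PPV = 0.1274 / 0.136 = 0.936765
As percentage = 93.7


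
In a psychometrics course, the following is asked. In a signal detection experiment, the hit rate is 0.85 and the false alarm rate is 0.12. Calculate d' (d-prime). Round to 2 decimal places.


d' = z(HR) - z(FAR)
z(0.85) = 1.0364
z(0.12) = -1.175
d' = 1.0364 - -1.175
= 2.21


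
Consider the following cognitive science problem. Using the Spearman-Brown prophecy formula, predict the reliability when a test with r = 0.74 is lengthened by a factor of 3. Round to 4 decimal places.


r_new = n*r / (1 + (n-1)*r)
Numerator = 3 * 0.74 = 2.22
Denominator = 1 + 2 * 0.74 = 2.48
r_new = 2.22 / 2.48
= 0.8952


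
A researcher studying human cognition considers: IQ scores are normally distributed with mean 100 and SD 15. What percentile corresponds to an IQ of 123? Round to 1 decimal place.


z = (IQ - mean) / SD
z = (123 - 100) / 15 = 1.5333
Percentile = Phi(1.5333) * 100
Phi(1.5333) = 0.937399
= 93.7


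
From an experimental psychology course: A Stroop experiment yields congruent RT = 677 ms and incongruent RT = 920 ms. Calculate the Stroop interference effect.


Stroop effect = RT(incongruent) - RT(congruent)
= 920 - 677
= 243 ms


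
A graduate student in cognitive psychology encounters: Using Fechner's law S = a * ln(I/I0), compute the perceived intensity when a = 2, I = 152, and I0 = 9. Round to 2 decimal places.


S = 2 * ln(152/9)
I/I0 = 16.888889
ln(16.888889) = 2.8267
S = 2 * 2.8267
= 5.65


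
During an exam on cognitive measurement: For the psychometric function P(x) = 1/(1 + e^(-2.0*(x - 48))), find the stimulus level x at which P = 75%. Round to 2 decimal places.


At P = 0.75: 0.75 = 1/(1 + e^(-k*(x-x0)))
Solving: e^(-k*(x-x0)) = 1/3
x = x0 + ln(3)/k
ln(3) = 1.0986
x = 48 + 1.0986/2.0
= 48 + 0.5493
= 48.55


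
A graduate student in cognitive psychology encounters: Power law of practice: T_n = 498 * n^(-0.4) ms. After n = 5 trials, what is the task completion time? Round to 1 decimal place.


T_n = 498 * 5^(-0.4)
5^(-0.4) = 0.525306
T_n = 498 * 0.525306
= 261.6 ms


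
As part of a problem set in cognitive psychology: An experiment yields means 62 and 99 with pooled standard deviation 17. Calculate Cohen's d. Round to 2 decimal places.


Cohen's d = (M1 - M2) / S_pooled
= (62 - 99) / 17
= -37 / 17
= -2.18


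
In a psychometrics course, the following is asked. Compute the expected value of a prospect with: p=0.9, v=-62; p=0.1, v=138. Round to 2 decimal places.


EU = sum(p_i * v_i)
0.9 * -62 = -55.8
0.1 * 138 = 13.8
EU = -55.8 + 13.8
= -42.00


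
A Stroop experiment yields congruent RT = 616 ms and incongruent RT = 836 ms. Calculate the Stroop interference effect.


Stroop effect = RT(incongruent) - RT(congruent)
= 836 - 616
= 220 ms


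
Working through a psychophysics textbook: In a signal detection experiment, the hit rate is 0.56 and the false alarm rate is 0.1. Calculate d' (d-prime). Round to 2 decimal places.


d' = z(HR) - z(FAR)
z(0.56) = 0.151
z(0.1) = -1.2816
d' = 0.151 - -1.2816
= 1.43


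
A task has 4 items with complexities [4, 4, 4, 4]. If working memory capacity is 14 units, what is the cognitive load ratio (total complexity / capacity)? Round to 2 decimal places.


Total complexity = 4 + 4 + 4 + 4 = 16
Load = total / capacity = 16 / 14
= 1.14


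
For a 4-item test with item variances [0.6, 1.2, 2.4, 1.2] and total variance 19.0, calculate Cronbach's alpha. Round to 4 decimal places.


alpha = (k/(k-1)) * (1 - sum(s_i^2)/s_total^2)
sum(item variances) = 5.4
k/(k-1) = 4/3 = 1.333333
1 - 5.4/19.0 = 1 - 0.284211 = 0.715789
alpha = 1.333333 * 0.715789
= 0.9544


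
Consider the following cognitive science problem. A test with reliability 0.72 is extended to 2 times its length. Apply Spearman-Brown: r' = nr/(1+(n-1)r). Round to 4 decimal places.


r_new = n*r / (1 + (n-1)*r)
Numerator = 2 * 0.72 = 1.44
Denominator = 1 + 1 * 0.72 = 1.72
r_new = 1.44 / 1.72
= 0.8372


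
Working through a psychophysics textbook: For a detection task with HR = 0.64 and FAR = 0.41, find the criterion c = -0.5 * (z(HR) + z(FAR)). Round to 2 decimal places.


c = -0.5 * (z(HR) + z(FAR))
z(0.64) = 0.3585
z(0.41) = -0.2275
c = -0.5 * (0.3585 + -0.2275)
= -0.5 * 0.131
= -0.07
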